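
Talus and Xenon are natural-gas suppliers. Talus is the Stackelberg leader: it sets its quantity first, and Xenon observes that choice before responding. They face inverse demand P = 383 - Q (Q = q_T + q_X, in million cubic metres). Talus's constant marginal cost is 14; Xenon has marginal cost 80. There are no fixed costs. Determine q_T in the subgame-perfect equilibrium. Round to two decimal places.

Solve by backward induction. Given q_T, the follower Xenon maximises π_X = (383 - q_T - q_X)q_X - 80q_X.
Follower FOC: 303 - q_T - 2q_X = 0, so q_X(q_T) = (303 - q_T)/2.
Talus substitutes q_X(q_T) into its own profit: π_T = q_T(383 - q_T - (303 - q_T)/2) - 14q_T = (463/2 - (1/2)q_T)q_T - 14q_T.
Maximising: ∂π_T/∂q_T = 435/2 - q_T = 0, giving q_T = 435/2.
Then q_X = (303 - 435/2)/2 = 171/4.

217.50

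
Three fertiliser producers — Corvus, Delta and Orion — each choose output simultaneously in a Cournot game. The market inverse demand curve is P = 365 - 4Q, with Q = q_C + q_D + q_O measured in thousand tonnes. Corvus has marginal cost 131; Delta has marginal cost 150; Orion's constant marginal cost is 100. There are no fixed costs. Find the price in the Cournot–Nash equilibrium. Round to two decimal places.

Corvus's profit: π_C = (365 - 4Q)q_C - (131q_C). Setting ∂π_C/∂q_C = 0: 234 - 8q_C - 4(q_D + q_O) = 0.
Delta's first-order condition: 215 - 8q_D - 4(q_C + q_O) = 0.
Orion's first-order condition: 265 - 8q_O - 4(q_C + q_D) = 0.
Adding the 3 conditions: 714 − 8Q − 8Q = 0, i.e. Q = 357/8.
Back-substituting: q_C = (234 − 357/2)/4 = 111/8, q_D = (215 − 357/2)/4 = 73/8, q_O = (265 − 357/2)/4 = 173/8.
Total output Q = 357/8, so price P = 365 - 4·(357/8) = 373/2.

186.50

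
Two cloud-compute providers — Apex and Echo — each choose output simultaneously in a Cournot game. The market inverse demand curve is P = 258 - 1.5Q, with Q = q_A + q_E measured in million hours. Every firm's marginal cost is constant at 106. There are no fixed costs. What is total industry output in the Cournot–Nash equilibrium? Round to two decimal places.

A representative firm's profit is π_i = q_i(258 - 1.5Q) - 106q_i.
Setting ∂π_i/∂q_i = 0 with rivals' quantities fixed: 152 - 3q_i - (3/2)q_j = 0.
With identical firms every q_j equals q_i, so q_j = q_i and 152 = (9/2)q_i, giving q_i = 304/9.
Total output Q = 304/9 + 304/9 = 608/9.

67.56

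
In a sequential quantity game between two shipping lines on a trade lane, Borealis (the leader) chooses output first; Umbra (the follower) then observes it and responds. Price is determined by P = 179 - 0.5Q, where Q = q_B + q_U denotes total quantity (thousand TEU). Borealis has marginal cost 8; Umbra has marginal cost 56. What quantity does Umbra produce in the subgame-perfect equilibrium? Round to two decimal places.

13.50

The follower Umbra best-responds to any q_B: π_U = (179 - 0.5Q)q_U - 56q_U.
Follower FOC: 123 - (1/2)q_B - q_U = 0, so q_U(q_B) = (123 - (1/2)q_B).
Borealis substitutes q_U(q_B) into its own profit: π_B = q_B(179 - (1/2)q_B - (123 - (1/2)q_B)/2) - 8q_B = (235/2 - (1/4)q_B)q_B - 8q_B.
Maximising: ∂π_B/∂q_B = 219/2 - (1/2)q_B = 0, giving q_B = 219.
Then q_U = (123 - (1/2)·219) = 27/2.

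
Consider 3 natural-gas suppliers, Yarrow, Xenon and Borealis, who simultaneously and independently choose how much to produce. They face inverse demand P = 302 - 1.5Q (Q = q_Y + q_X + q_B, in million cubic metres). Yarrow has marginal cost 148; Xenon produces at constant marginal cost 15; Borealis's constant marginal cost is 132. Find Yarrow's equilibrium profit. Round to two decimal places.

1.04

Yarrow's profit: π_Y = (302 - 1.5Q)q_Y - (148q_Y). Setting ∂π_Y/∂q_Y = 0: 154 - 3q_Y - (3/2)(q_X + q_B) = 0.
Xenon's first-order condition: 287 - 3q_X - (3/2)(q_Y + q_B) = 0.
Borealis's profit: π_B = (302 - 1.5Q)q_B - (132q_B). Setting ∂π_B/∂q_B = 0: 170 - 3q_B - (3/2)(q_Y + q_X) = 0.
Summing all 3 equations gives 611 − 6Q = 0, hence Q = 611/6.
Back-substituting: q_Y = (154 − 611/4)/(3/2) = 5/6, q_X = (287 − 611/4)/(3/2) = 179/2, q_B = (170 − 611/4)/(3/2) = 23/2.
Price P = 302 - (3/2)·(611/6) = 597/4.
Yarrow's profit: (597/4 - 148)·(5/6) = 25/24.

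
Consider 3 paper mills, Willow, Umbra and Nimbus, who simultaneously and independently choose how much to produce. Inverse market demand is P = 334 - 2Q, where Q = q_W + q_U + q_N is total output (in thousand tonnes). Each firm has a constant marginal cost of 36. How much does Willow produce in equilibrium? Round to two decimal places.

37.25

A representative firm's profit is π_i = q_i(334 - 2Q) - 36q_i.
First-order condition (treating rivals' output as given): 298 - 4q_i - 2·Σ_{j≠i} q_j = 0.
With identical firms every q_j equals q_i, so Σ_{j≠i} q_j = 2q_i and 298 = 8q_i, giving q_i = 149/4.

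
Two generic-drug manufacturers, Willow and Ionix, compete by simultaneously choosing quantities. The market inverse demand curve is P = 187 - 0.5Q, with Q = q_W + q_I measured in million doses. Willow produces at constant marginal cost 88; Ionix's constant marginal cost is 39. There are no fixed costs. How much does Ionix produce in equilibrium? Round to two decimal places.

Willow's profit: π_W = (187 - 0.5Q)q_W - (88q_W). Setting ∂π_W/∂q_W = 0: 99 - q_W - (1/2)(q_I) = 0.
Ionix's profit: π_I = (187 - 0.5Q)q_I - (39q_I). Setting ∂π_I/∂q_I = 0: 148 - q_I - (1/2)(q_W) = 0.
Rearranging gives the reaction functions q_W = (99 - (1/2)q_I) and q_I = (148 - (1/2)q_W).
Solving the pair: q_W = 100/3, q_I = 394/3.

131.33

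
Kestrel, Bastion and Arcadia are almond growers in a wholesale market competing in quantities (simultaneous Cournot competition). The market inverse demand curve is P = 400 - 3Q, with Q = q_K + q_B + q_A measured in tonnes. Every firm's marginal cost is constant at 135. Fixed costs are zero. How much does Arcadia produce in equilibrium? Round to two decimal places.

22.08

Each firm earns π_i = (400 - 3Q)q_i - 135q_i.
Setting ∂π_i/∂q_i = 0 with rivals' quantities fixed: 265 - 6q_i - 3·Σ_{j≠i} q_j = 0.
With identical firms every q_j equals q_i, so Σ_{j≠i} q_j = 2q_i and 265 = 12q_i, giving q_i = 265/12.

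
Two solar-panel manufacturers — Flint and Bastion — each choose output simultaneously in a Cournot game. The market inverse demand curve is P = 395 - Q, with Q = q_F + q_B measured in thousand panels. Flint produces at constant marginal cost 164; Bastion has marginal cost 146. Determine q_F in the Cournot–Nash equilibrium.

71

Flint's profit: π_F = (395 - Q)q_F - (164q_F). Setting ∂π_F/∂q_F = 0: 231 - 2q_F - (q_B) = 0.
Bastion's first-order condition: 249 - 2q_B - (q_F) = 0.
Best responses: q_F = (231 - q_B)/2, q_B = (249 - q_F)/2.
Solving the pair: q_F = 71, q_B = 89.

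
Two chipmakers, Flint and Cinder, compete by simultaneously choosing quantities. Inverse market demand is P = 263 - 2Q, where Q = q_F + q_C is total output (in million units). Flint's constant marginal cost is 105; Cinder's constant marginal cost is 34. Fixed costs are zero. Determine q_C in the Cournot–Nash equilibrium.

Flint's profit: π_F = (263 - 2Q)q_F - (105q_F). Setting ∂π_F/∂q_F = 0: 158 - 4q_F - 2(q_C) = 0.
Cinder's first-order condition: 229 - 4q_C - 2(q_F) = 0.
Best responses: q_F = (158 - 2q_C)/4, q_C = (229 - 2q_F)/4.
Solving the pair: q_F = 29/2, q_C = 50.

50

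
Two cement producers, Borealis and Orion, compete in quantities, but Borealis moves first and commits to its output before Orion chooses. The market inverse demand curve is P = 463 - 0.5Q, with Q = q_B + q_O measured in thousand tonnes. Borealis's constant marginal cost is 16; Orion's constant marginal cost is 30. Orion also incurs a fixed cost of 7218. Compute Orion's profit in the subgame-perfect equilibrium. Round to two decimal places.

13285.13

Solve by backward induction. Given q_B, the follower Orion maximises π_O = (463 - (1/2)q_B - (1/2)q_O)q_O - 30q_O.
∂π_O/∂q_O = 433 - (1/2)q_B - q_O = 0 gives the reaction function q_O = (433 - (1/2)q_B).
The leader anticipates this reaction. Substituting into P = 463 - 0.5Q gives P = 493/2 - (1/4)q_B, so π_B = (493/2 - (1/4)q_B)q_B - 16q_B.
The leader's first-order condition 461/2 - (1/2)q_B = 0 yields q_B = 461.
Then q_O = (433 - (1/2)·461) = 405/2.
Price P = 463 - (1/2)·(1327/2) = 525/4.
Orion's profit: (525/4 - 30)·(405/2) - 7218 = 13285.1250.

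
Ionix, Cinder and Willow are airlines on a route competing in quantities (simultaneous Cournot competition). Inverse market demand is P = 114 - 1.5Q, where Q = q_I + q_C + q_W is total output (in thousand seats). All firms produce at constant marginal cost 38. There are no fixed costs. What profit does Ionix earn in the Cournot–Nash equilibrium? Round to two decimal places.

A representative firm's profit is π_i = q_i(114 - 1.5Q) - 38q_i.
First-order condition (treating rivals' output as given): 76 - 3q_i - (3/2)·Σ_{j≠i} q_j = 0.
With identical firms every q_j equals q_i, so Σ_{j≠i} q_j = 2q_i and 76 = 6q_i, giving q_i = 38/3.
Price P = 114 - (3/2)·38 = 57.
Ionix's profit: (57 - 38)·(38/3) = 722/3.

240.67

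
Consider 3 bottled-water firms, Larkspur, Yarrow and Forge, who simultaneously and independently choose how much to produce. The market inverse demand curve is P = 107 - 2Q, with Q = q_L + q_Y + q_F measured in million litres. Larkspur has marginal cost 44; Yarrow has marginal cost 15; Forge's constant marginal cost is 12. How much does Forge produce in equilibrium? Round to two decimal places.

16.25

Larkspur's profit: π_L = (107 - 2Q)q_L - (44q_L). Setting ∂π_L/∂q_L = 0: 63 - 4q_L - 2(q_Y + q_F) = 0.
Yarrow's profit: π_Y = (107 - 2Q)q_Y - (15q_Y). Setting ∂π_Y/∂q_Y = 0: 92 - 4q_Y - 2(q_L + q_F) = 0.
Forge's first-order condition: 95 - 4q_F - 2(q_L + q_Y) = 0.
Adding the 3 conditions: 250 − 4Q − 4Q = 0, i.e. Q = 125/4.
Back-substituting: q_L = (63 − 125/2)/2 = 1/4, q_Y = (92 − 125/2)/2 = 59/4, q_F = (95 − 125/2)/2 = 65/4.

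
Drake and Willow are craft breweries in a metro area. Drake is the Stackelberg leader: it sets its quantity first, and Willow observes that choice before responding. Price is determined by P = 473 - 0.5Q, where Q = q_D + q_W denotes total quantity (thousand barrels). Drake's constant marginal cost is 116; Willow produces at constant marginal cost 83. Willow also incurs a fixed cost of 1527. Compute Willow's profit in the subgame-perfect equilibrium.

24465

The follower Willow best-responds to any q_D: π_W = (473 - 0.5Q)q_W - 83q_W.
∂π_W/∂q_W = 390 - (1/2)q_D - q_W = 0 gives the reaction function q_W = (390 - (1/2)q_D).
Drake substitutes q_W(q_D) into its own profit: π_D = q_D(473 - (1/2)q_D - (390 - (1/2)q_D)/2) - 116q_D = (278 - (1/4)q_D)q_D - 116q_D.
The leader's first-order condition 162 - (1/2)q_D = 0 yields q_D = 324.
Then q_W = (390 - (1/2)·324) = 228.
Price P = 473 - (1/2)·552 = 197.
Willow's profit: (197 - 83)·228 - 1527 = 24465.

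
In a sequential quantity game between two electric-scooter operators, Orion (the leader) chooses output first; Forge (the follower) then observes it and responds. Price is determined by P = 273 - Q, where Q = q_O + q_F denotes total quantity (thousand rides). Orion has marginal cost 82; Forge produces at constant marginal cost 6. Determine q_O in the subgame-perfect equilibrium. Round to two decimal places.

The follower Forge best-responds to any q_O: π_F = (273 - Q)q_F - 6q_F.
∂π_F/∂q_F = 267 - q_O - 2q_F = 0 gives the reaction function q_F = (267 - q_O)/2.
The leader anticipates this reaction. Substituting into P = 273 - Q gives P = 279/2 - (1/2)q_O, so π_O = (279/2 - (1/2)q_O)q_O - 82q_O.
Maximising: ∂π_O/∂q_O = 115/2 - q_O = 0, giving q_O = 115/2.
Then q_F = (267 - 115/2)/2 = 419/4.

57.50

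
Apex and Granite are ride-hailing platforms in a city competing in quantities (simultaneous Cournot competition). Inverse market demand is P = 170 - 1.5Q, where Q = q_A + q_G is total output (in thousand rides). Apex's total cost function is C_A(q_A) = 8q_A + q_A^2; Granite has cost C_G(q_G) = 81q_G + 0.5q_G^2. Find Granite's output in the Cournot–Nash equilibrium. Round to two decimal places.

Apex's profit: π_A = (170 - 1.5Q)q_A - (8q_A + q_A²). Setting ∂π_A/∂q_A = 0: 162 - 5q_A - (3/2)(q_G) = 0.
Granite's profit: π_G = (170 - 1.5Q)q_G - (81q_G + (1/2)q_G²). Setting ∂π_G/∂q_G = 0: 89 - 4q_G - (3/2)(q_A) = 0.
Rearranging gives the reaction functions q_A = (162 - (3/2)q_G)/5 and q_G = (89 - (3/2)q_A)/4.
Solving the pair: q_A = 28.9859, q_G = 808/71.

11.38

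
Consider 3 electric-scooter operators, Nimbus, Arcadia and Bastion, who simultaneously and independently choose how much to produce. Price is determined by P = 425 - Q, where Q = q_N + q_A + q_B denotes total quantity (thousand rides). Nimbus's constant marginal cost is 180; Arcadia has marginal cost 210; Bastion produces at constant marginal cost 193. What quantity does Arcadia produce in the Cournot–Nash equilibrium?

Nimbus's profit: π_N = (425 - Q)q_N - (180q_N). Setting ∂π_N/∂q_N = 0: 245 - 2q_N - (q_A + q_B) = 0.
Arcadia's first-order condition: 215 - 2q_A - (q_N + q_B) = 0.
Bastion's first-order condition: 232 - 2q_B - (q_N + q_A) = 0.
Summing all 3 equations gives 692 − 4Q = 0, hence Q = 173.
Back-substituting: q_N = (245 − 173) = 72, q_A = (215 − 173) = 42, q_B = (232 − 173) = 59.

42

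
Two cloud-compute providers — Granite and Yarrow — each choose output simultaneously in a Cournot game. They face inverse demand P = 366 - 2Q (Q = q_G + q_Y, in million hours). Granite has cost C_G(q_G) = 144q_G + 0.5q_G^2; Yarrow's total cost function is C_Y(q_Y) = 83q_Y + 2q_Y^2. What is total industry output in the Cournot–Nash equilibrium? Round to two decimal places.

60.58

Granite's profit: π_G = (366 - 2Q)q_G - (144q_G + (1/2)q_G²). Setting ∂π_G/∂q_G = 0: 222 - 5q_G - 2(q_Y) = 0.
Yarrow's first-order condition: 283 - 8q_Y - 2(q_G) = 0.
Best responses: q_G = (222 - 2q_Y)/5, q_Y = (283 - 2q_G)/8.
Substituting one into the other gives q_G = 605/18 and q_Y = 971/36.
Total output Q = 605/18 + 971/36 = 727/12.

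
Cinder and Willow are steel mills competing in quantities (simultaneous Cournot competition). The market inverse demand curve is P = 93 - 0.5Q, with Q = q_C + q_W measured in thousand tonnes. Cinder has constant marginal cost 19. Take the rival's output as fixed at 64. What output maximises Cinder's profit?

42

With the rival's output fixed at 64, Cinder's profit is π_C = (93 - (1/2)·64 - (1/2)q_C)q_C - (19q_C) = (61 - (1/2)q_C)q_C - (19q_C).
∂π_C/∂q_C = 42 - q_C = 0, so q_C = 42.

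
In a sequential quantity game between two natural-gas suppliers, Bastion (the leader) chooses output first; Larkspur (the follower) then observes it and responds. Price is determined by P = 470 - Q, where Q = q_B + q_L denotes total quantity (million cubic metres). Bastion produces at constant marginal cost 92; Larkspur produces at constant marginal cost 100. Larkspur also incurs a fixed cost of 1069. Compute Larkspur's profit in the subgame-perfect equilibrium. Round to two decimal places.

6763.25

Solve by backward induction. Given q_B, the follower Larkspur maximises π_L = (470 - q_B - q_L)q_L - 100q_L.
∂π_L/∂q_L = 370 - q_B - 2q_L = 0 gives the reaction function q_L = (370 - q_B)/2.
The leader anticipates this reaction. Substituting into P = 470 - Q gives P = 285 - (1/2)q_B, so π_B = (285 - (1/2)q_B)q_B - 92q_B.
The leader's first-order condition 193 - q_B = 0 yields q_B = 193.
Then q_L = (370 - 193)/2 = 177/2.
Price P = 470 - 563/2 = 377/2.
Larkspur's profit: (377/2 - 100)·(177/2) - 1069 = 6763.2500.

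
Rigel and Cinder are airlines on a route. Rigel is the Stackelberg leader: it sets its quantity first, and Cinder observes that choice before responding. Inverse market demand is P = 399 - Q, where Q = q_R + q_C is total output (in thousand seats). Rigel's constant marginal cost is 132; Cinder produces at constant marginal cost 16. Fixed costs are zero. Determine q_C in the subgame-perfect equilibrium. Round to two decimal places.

Solve by backward induction. Given q_R, the follower Cinder maximises π_C = (399 - q_R - q_C)q_C - 16q_C.
∂π_C/∂q_C = 383 - q_R - 2q_C = 0 gives the reaction function q_C = (383 - q_R)/2.
The leader anticipates this reaction. Substituting into P = 399 - Q gives P = 415/2 - (1/2)q_R, so π_R = (415/2 - (1/2)q_R)q_R - 132q_R.
Maximising: ∂π_R/∂q_R = 151/2 - q_R = 0, giving q_R = 151/2.
Then q_C = (383 - 151/2)/2 = 615/4.

153.75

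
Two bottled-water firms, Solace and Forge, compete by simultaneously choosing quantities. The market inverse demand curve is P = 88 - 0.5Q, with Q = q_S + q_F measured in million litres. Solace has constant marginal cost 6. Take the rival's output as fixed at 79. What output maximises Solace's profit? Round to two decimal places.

42.50

With the rival's output fixed at 79, Solace's profit is π_S = (88 - (1/2)·79 - (1/2)q_S)q_S - (6q_S) = (97/2 - (1/2)q_S)q_S - (6q_S).
∂π_S/∂q_S = 85/2 - q_S = 0, so q_S = 85/2.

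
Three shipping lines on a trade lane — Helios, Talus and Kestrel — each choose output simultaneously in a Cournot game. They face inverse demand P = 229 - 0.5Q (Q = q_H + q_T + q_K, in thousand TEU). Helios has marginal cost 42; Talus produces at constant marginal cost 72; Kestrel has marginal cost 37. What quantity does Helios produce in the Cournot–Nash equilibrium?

106

Helios's profit: π_H = (229 - 0.5Q)q_H - (42q_H). Setting ∂π_H/∂q_H = 0: 187 - q_H - (1/2)(q_T + q_K) = 0.
Talus's profit: π_T = (229 - 0.5Q)q_T - (72q_T). Setting ∂π_T/∂q_T = 0: 157 - q_T - (1/2)(q_H + q_K) = 0.
Kestrel's profit: π_K = (229 - 0.5Q)q_K - (37q_K). Setting ∂π_K/∂q_K = 0: 192 - q_K - (1/2)(q_H + q_T) = 0.
Adding the 3 conditions: 536 − Q − Q = 0, i.e. Q = 268.
Back-substituting: q_H = (187 − 134)/(1/2) = 106, q_T = (157 − 134)/(1/2) = 46, q_K = (192 − 134)/(1/2) = 116.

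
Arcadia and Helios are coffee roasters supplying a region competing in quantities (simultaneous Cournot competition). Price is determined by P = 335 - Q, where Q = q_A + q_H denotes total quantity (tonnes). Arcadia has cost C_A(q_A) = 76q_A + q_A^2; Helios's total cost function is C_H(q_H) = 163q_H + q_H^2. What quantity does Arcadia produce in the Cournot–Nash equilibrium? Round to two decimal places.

57.60

Arcadia's profit: π_A = (335 - Q)q_A - (76q_A + q_A²). Setting ∂π_A/∂q_A = 0: 259 - 4q_A - (q_H) = 0.
Helios's profit: π_H = (335 - Q)q_H - (163q_H + q_H²). Setting ∂π_H/∂q_H = 0: 172 - 4q_H - (q_A) = 0.
Rearranging gives the reaction functions q_A = (259 - q_H)/4 and q_H = (172 - q_A)/4.
Solving the pair: q_A = 288/5, q_H = 143/5.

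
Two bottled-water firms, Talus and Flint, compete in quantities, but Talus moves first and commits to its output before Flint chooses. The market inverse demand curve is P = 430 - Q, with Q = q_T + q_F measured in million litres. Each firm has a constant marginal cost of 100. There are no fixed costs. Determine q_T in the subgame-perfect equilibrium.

165

The follower Flint best-responds to any q_T: π_F = (430 - Q)q_F - 100q_F.
Setting the follower's marginal profit to zero, 330 - q_T - 2q_F = 0, i.e. q_F = (330 - q_T)/2.
The leader anticipates this reaction. Substituting into P = 430 - Q gives P = 265 - (1/2)q_T, so π_T = (265 - (1/2)q_T)q_T - 100q_T.
Leader FOC: 165 - q_T = 0, so q_T = 165.
Then q_F = (330 - 165)/2 = 165/2.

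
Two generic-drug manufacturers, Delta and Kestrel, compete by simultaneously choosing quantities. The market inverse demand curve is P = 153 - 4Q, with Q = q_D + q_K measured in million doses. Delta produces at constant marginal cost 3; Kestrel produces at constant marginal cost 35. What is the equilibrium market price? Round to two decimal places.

63.67

Delta's profit: π_D = (153 - 4Q)q_D - (3q_D). Setting ∂π_D/∂q_D = 0: 150 - 8q_D - 4(q_K) = 0.
Kestrel's first-order condition: 118 - 8q_K - 4(q_D) = 0.
So q_D = (150 - 4q_K)/8 and q_K = (118 - 4q_D)/8.
Substituting one into the other gives q_D = 91/6 and q_K = 43/6.
Total output Q = 67/3, so price P = 153 - 4·(67/3) = 191/3.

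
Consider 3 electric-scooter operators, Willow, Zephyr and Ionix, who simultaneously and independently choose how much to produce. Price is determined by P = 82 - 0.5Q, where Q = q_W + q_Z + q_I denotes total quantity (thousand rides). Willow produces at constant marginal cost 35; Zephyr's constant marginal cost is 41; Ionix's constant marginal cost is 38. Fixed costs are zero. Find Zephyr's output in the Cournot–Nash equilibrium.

Willow's profit: π_W = (82 - 0.5Q)q_W - (35q_W). Setting ∂π_W/∂q_W = 0: 47 - q_W - (1/2)(q_Z + q_I) = 0.
Zephyr's first-order condition: 41 - q_Z - (1/2)(q_W + q_I) = 0.
Ionix's profit: π_I = (82 - 0.5Q)q_I - (38q_I). Setting ∂π_I/∂q_I = 0: 44 - q_I - (1/2)(q_W + q_Z) = 0.
Summing all 3 equations gives 132 − 2Q = 0, hence Q = 66.
Back-substituting: q_W = (47 − 33)/(1/2) = 28, q_Z = (41 − 33)/(1/2) = 16, q_I = (44 − 33)/(1/2) = 22.

16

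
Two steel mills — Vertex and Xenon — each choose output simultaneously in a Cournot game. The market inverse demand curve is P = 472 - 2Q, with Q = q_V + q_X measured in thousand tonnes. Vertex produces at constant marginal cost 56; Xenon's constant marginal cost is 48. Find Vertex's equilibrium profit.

9248

Vertex's profit: π_V = (472 - 2Q)q_V - (56q_V). Setting ∂π_V/∂q_V = 0: 416 - 4q_V - 2(q_X) = 0.
Xenon's profit: π_X = (472 - 2Q)q_X - (48q_X). Setting ∂π_X/∂q_X = 0: 424 - 4q_X - 2(q_V) = 0.
Best responses: q_V = (416 - 2q_X)/4, q_X = (424 - 2q_V)/4.
Solving the pair: q_V = 68, q_X = 72.
Price P = 472 - 2·140 = 192.
Vertex's profit: (192 - 56)·68 = 9248.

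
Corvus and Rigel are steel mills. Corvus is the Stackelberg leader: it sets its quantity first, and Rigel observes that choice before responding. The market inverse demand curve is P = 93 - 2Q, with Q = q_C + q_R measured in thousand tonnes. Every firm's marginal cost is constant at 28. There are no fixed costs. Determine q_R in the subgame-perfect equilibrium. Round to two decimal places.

8.13

Solve by backward induction. Given q_C, the follower Rigel maximises π_R = (93 - 2q_C - 2q_R)q_R - 28q_R.
Setting the follower's marginal profit to zero, 65 - 2q_C - 4q_R = 0, i.e. q_R = (65 - 2q_C)/4.
The leader anticipates this reaction. Substituting into P = 93 - 2Q gives P = 121/2 - q_C, so π_C = (121/2 - q_C)q_C - 28q_C.
Leader FOC: 65/2 - 2q_C = 0, so q_C = 65/4.
Then q_R = (65 - 2·(65/4))/4 = 65/8.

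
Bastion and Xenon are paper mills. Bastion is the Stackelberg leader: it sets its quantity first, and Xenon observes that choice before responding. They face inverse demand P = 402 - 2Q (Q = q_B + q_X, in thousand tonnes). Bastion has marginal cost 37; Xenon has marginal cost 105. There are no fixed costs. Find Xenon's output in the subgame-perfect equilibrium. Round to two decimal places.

Solve by backward induction. Given q_B, the follower Xenon maximises π_X = (402 - 2q_B - 2q_X)q_X - 105q_X.
∂π_X/∂q_X = 297 - 2q_B - 4q_X = 0 gives the reaction function q_X = (297 - 2q_B)/4.
Bastion substitutes q_X(q_B) into its own profit: π_B = q_B(402 - 2q_B - (297 - 2q_B)/2) - 37q_B = (507/2 - q_B)q_B - 37q_B.
Leader FOC: 433/2 - 2q_B = 0, so q_B = 433/4.
Then q_X = (297 - 2·(433/4))/4 = 161/8.

20.13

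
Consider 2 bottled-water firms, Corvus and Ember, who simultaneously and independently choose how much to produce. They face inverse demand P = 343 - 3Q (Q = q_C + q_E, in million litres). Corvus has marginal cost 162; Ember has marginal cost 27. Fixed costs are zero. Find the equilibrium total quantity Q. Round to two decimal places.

Corvus's profit: π_C = (343 - 3Q)q_C - (162q_C). Setting ∂π_C/∂q_C = 0: 181 - 6q_C - 3(q_E) = 0.
Ember's profit: π_E = (343 - 3Q)q_E - (27q_E). Setting ∂π_E/∂q_E = 0: 316 - 6q_E - 3(q_C) = 0.
So q_C = (181 - 3q_E)/6 and q_E = (316 - 3q_C)/6.
Solving the pair: q_C = 46/9, q_E = 451/9.
Total output Q = 46/9 + 451/9 = 497/9.

55.22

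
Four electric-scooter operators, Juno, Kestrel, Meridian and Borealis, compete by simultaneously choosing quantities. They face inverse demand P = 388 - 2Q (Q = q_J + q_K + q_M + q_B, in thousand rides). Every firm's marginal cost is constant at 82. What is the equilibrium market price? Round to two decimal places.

143.20

Each firm earns π_i = (388 - 2Q)q_i - 82q_i.
First-order condition (treating rivals' output as given): 306 - 4q_i - 2·Σ_{j≠i} q_j = 0.
With identical firms every q_j equals q_i, so Σ_{j≠i} q_j = 3q_i and 306 = 10q_i, giving q_i = 153/5.
Total output Q = 612/5, so price P = 388 - 2·(612/5) = 716/5.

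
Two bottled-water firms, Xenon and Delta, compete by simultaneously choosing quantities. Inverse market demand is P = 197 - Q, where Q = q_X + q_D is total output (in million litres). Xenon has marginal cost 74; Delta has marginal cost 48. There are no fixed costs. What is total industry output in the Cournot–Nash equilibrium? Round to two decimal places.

Xenon's profit: π_X = (197 - Q)q_X - (74q_X). Setting ∂π_X/∂q_X = 0: 123 - 2q_X - (q_D) = 0.
Delta's first-order condition: 149 - 2q_D - (q_X) = 0.
Best responses: q_X = (123 - q_D)/2, q_D = (149 - q_X)/2.
Solving the pair: q_X = 97/3, q_D = 175/3.
Total output Q = 97/3 + 175/3 = 272/3.

90.67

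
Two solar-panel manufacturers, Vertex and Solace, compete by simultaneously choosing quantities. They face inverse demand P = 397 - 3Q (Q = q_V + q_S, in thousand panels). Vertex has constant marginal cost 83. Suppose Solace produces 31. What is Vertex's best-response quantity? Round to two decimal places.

36.83

With the rival's output fixed at 31, Vertex's profit is π_V = (397 - 3·31 - 3q_V)q_V - (83q_V) = (304 - 3q_V)q_V - (83q_V).
∂π_V/∂q_V = 221 - 6q_V = 0, so q_V = 221/6.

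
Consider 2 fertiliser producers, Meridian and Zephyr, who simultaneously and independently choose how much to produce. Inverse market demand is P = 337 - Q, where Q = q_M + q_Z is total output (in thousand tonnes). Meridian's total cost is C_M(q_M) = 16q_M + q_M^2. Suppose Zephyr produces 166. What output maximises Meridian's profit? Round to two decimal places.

With the rival's output fixed at 166, Meridian's profit is π_M = (337 - 166 - q_M)q_M - (16q_M + q_M²) = (171 - q_M)q_M - (16q_M + q_M²).
∂π_M/∂q_M = 155 - 4q_M = 0, so q_M = 155/4.

38.75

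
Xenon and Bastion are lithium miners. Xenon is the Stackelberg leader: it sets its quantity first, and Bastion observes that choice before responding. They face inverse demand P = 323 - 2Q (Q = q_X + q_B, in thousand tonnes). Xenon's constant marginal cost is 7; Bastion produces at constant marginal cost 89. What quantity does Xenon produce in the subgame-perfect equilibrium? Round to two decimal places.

Solve by backward induction. Given q_X, the follower Bastion maximises π_B = (323 - 2q_X - 2q_B)q_B - 89q_B.
Setting the follower's marginal profit to zero, 234 - 2q_X - 4q_B = 0, i.e. q_B = (234 - 2q_X)/4.
The leader anticipates this reaction. Substituting into P = 323 - 2Q gives P = 206 - q_X, so π_X = (206 - q_X)q_X - 7q_X.
The leader's first-order condition 199 - 2q_X = 0 yields q_X = 199/2.
Then q_B = (234 - 2·(199/2))/4 = 35/4.

99.50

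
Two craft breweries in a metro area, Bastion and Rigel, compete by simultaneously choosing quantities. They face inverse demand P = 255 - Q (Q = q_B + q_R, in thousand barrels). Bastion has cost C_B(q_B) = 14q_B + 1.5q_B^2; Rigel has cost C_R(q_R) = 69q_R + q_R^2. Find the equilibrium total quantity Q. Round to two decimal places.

Bastion's profit: π_B = (255 - Q)q_B - (14q_B + (3/2)q_B²). Setting ∂π_B/∂q_B = 0: 241 - 5q_B - (q_R) = 0.
Rigel's first-order condition: 186 - 4q_R - (q_B) = 0.
Best responses: q_B = (241 - q_R)/5, q_R = (186 - q_B)/4.
Substituting one into the other gives q_B = 778/19 and q_R = 689/19.
Total output Q = 778/19 + 689/19 = 1467/19.

77.21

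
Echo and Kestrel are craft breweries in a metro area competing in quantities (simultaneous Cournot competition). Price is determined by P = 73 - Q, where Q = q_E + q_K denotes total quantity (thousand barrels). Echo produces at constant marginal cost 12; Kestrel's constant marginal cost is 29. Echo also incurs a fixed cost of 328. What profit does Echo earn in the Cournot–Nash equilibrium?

348

Echo's profit: π_E = (73 - Q)q_E - (12q_E). Setting ∂π_E/∂q_E = 0: 61 - 2q_E - (q_K) = 0.
Kestrel's profit: π_K = (73 - Q)q_K - (29q_K). Setting ∂π_K/∂q_K = 0: 44 - 2q_K - (q_E) = 0.
So q_E = (61 - q_K)/2 and q_K = (44 - q_E)/2.
Solving the pair: q_E = 26, q_K = 9.
Price P = 73 - 35 = 38.
Echo's profit: (38 - 12)·26 - 328 = 348.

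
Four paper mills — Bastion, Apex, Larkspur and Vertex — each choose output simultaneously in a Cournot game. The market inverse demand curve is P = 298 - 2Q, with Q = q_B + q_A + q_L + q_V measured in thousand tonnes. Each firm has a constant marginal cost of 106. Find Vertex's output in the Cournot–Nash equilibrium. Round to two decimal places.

19.20

A representative firm's profit is π_i = q_i(298 - 2Q) - 106q_i.
First-order condition (treating rivals' output as given): 192 - 4q_i - 2·Σ_{j≠i} q_j = 0.
With identical firms every q_j equals q_i, so Σ_{j≠i} q_j = 3q_i and 192 = 10q_i, giving q_i = 96/5.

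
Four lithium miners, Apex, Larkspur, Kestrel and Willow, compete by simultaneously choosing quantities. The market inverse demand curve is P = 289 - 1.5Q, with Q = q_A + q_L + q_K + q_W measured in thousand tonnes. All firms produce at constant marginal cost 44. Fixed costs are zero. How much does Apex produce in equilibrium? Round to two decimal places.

Each firm earns π_i = (289 - 1.5Q)q_i - 44q_i.
Setting ∂π_i/∂q_i = 0 with rivals' quantities fixed: 245 - 3q_i - (3/2)·Σ_{j≠i} q_j = 0.
By symmetry each firm produces the same amount; substituting Σ_{j≠i} q_j = 3q_i yields q_i = 245/(15/2) = 98/3.

32.67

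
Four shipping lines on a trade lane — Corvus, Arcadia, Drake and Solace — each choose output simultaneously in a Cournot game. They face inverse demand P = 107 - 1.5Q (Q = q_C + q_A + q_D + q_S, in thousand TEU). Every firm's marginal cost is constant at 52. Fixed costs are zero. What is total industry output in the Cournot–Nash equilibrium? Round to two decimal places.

A representative firm's profit is π_i = q_i(107 - 1.5Q) - 52q_i.
Setting ∂π_i/∂q_i = 0 with rivals' quantities fixed: 55 - 3q_i - (3/2)·Σ_{j≠i} q_j = 0.
By symmetry each firm produces the same amount; substituting Σ_{j≠i} q_j = 3q_i yields q_i = 55/(15/2) = 22/3.
Total output Q = 22/3 + 22/3 + 22/3 + 22/3 = 88/3.

29.33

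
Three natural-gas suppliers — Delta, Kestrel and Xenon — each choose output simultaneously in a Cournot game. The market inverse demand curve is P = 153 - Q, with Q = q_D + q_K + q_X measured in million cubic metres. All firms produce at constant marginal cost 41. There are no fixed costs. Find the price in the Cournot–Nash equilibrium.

69

Each firm earns π_i = (153 - Q)q_i - 41q_i.
First-order condition (treating rivals' output as given): 112 - 2q_i - Σ_{j≠i} q_j = 0.
With identical firms every q_j equals q_i, so Σ_{j≠i} q_j = 2q_i and 112 = 4q_i, giving q_i = 28.
Total output Q = 84, so price P = 153 - 84 = 69.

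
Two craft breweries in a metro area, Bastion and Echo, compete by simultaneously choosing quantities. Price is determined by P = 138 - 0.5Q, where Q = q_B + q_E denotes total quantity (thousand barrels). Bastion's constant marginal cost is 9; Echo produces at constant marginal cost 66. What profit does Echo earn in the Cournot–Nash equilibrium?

Bastion's profit: π_B = (138 - 0.5Q)q_B - (9q_B). Setting ∂π_B/∂q_B = 0: 129 - q_B - (1/2)(q_E) = 0.
Echo's first-order condition: 72 - q_E - (1/2)(q_B) = 0.
So q_B = (129 - (1/2)q_E) and q_E = (72 - (1/2)q_B).
Solving the pair: q_B = 124, q_E = 10.
Price P = 138 - (1/2)·134 = 71.
Echo's profit: (71 - 66)·10 = 50.

50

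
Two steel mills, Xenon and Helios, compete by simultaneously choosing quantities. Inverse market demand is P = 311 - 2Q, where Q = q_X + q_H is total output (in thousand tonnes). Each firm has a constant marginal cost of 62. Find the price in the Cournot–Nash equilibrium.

Each firm earns π_i = (311 - 2Q)q_i - 62q_i.
Setting ∂π_i/∂q_i = 0 with rivals' quantities fixed: 249 - 4q_i - 2q_j = 0.
With identical firms every q_j equals q_i, so q_j = q_i and 249 = 6q_i, giving q_i = 83/2.
Total output Q = 83, so price P = 311 - 2·83 = 145.

145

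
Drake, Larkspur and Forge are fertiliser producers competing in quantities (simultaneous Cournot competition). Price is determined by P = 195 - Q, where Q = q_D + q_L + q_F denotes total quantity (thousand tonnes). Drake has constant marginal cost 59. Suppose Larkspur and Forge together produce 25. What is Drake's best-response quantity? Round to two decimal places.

55.50

With rivals' combined output fixed at 25, Drake's profit is π_D = (195 - 25 - q_D)q_D - (59q_D) = (170 - q_D)q_D - (59q_D).
∂π_D/∂q_D = 111 - 2q_D = 0, so q_D = 111/2.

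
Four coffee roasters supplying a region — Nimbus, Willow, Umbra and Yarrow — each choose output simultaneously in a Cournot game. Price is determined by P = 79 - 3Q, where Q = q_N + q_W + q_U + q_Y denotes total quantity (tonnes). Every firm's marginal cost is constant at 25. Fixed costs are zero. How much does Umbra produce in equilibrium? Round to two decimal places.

A representative firm's profit is π_i = q_i(79 - 3Q) - 25q_i.
Setting ∂π_i/∂q_i = 0 with rivals' quantities fixed: 54 - 6q_i - 3·Σ_{j≠i} q_j = 0.
With identical firms every q_j equals q_i, so Σ_{j≠i} q_j = 3q_i and 54 = 15q_i, giving q_i = 18/5.

3.60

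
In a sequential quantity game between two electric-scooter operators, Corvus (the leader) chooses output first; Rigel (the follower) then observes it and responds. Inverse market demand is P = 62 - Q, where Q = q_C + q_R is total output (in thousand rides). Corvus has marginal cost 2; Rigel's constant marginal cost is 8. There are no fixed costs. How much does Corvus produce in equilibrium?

33

The follower Rigel best-responds to any q_C: π_R = (62 - Q)q_R - 8q_R.
Follower FOC: 54 - q_C - 2q_R = 0, so q_R(q_C) = (54 - q_C)/2.
Corvus substitutes q_R(q_C) into its own profit: π_C = q_C(62 - q_C - (54 - q_C)/2) - 2q_C = (35 - (1/2)q_C)q_C - 2q_C.
The leader's first-order condition 33 - q_C = 0 yields q_C = 33.
Then q_R = (54 - 33)/2 = 21/2.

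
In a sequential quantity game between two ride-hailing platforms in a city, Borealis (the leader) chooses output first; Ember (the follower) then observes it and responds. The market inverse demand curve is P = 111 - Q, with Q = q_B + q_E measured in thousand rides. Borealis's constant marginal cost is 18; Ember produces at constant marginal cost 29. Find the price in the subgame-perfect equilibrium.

The follower Ember best-responds to any q_B: π_E = (111 - Q)q_E - 29q_E.
Setting the follower's marginal profit to zero, 82 - q_B - 2q_E = 0, i.e. q_E = (82 - q_B)/2.
Borealis substitutes q_E(q_B) into its own profit: π_B = q_B(111 - q_B - (82 - q_B)/2) - 18q_B = (70 - (1/2)q_B)q_B - 18q_B.
Leader FOC: 52 - q_B = 0, so q_B = 52.
Then q_E = (82 - 52)/2 = 15.
Total output Q = 67, so price P = 111 - 67 = 44.

44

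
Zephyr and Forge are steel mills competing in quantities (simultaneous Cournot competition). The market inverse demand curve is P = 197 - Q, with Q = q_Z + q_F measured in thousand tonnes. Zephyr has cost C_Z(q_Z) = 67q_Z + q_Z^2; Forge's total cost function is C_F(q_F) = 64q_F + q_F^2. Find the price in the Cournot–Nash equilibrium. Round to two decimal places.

144.40

Zephyr's profit: π_Z = (197 - Q)q_Z - (67q_Z + q_Z²). Setting ∂π_Z/∂q_Z = 0: 130 - 4q_Z - (q_F) = 0.
Forge's first-order condition: 133 - 4q_F - (q_Z) = 0.
Best responses: q_Z = (130 - q_F)/4, q_F = (133 - q_Z)/4.
Solving the pair: q_Z = 129/5, q_F = 134/5.
Total output Q = 263/5, so price P = 197 - 263/5 = 722/5.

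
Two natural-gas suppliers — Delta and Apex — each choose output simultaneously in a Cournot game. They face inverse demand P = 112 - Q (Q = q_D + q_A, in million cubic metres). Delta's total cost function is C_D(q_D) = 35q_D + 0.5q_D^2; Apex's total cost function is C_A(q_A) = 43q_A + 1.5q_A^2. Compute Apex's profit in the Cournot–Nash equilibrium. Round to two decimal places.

215.56

Delta's profit: π_D = (112 - Q)q_D - (35q_D + (1/2)q_D²). Setting ∂π_D/∂q_D = 0: 77 - 3q_D - (q_A) = 0.
Apex's first-order condition: 69 - 5q_A - (q_D) = 0.
Rearranging gives the reaction functions q_D = (77 - q_A)/3 and q_A = (69 - q_D)/5.
Substituting one into the other gives q_D = 158/7 and q_A = 65/7.
Price P = 112 - 223/7 = 561/7.
Apex's profit: (561/7)·(65/7) - 43·(65/7) - (3/2)(65/7)² = 215.5612.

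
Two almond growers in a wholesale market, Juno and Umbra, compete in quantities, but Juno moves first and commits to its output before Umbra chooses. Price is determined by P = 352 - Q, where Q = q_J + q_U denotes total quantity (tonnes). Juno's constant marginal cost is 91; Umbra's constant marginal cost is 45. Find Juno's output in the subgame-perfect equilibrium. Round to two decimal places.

The follower Umbra best-responds to any q_J: π_U = (352 - Q)q_U - 45q_U.
∂π_U/∂q_U = 307 - q_J - 2q_U = 0 gives the reaction function q_U = (307 - q_J)/2.
Juno substitutes q_U(q_J) into its own profit: π_J = q_J(352 - q_J - (307 - q_J)/2) - 91q_J = (397/2 - (1/2)q_J)q_J - 91q_J.
The leader's first-order condition 215/2 - q_J = 0 yields q_J = 215/2.
Then q_U = (307 - 215/2)/2 = 399/4.

107.50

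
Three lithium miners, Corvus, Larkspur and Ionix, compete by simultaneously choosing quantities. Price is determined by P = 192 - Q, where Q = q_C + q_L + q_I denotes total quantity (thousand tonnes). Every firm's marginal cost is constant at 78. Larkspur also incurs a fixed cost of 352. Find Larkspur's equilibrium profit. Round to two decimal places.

Each firm earns π_i = (192 - Q)q_i - 78q_i.
First-order condition (treating rivals' output as given): 114 - 2q_i - Σ_{j≠i} q_j = 0.
With identical firms every q_j equals q_i, so Σ_{j≠i} q_j = 2q_i and 114 = 4q_i, giving q_i = 57/2.
Price P = 192 - 171/2 = 213/2.
Larkspur's profit: (213/2 - 78)·(57/2) - 352 = 1841/4.

460.25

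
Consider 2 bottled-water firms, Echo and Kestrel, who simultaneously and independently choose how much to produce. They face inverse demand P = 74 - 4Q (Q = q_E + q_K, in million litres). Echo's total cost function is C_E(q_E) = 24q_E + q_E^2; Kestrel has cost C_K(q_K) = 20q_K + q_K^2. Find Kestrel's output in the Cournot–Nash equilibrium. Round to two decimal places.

4.05

Echo's profit: π_E = (74 - 4Q)q_E - (24q_E + q_E²). Setting ∂π_E/∂q_E = 0: 50 - 10q_E - 4(q_K) = 0.
Kestrel's first-order condition: 54 - 10q_K - 4(q_E) = 0.
Rearranging gives the reaction functions q_E = (50 - 4q_K)/10 and q_K = (54 - 4q_E)/10.
Substituting one into the other gives q_E = 71/21 and q_K = 85/21.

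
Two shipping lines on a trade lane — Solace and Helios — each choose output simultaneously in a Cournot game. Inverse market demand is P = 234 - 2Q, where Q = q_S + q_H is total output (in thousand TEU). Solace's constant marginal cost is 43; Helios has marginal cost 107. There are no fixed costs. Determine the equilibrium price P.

128

Solace's profit: π_S = (234 - 2Q)q_S - (43q_S). Setting ∂π_S/∂q_S = 0: 191 - 4q_S - 2(q_H) = 0.
Helios's first-order condition: 127 - 4q_H - 2(q_S) = 0.
Best responses: q_S = (191 - 2q_H)/4, q_H = (127 - 2q_S)/4.
Solving the pair: q_S = 85/2, q_H = 21/2.
Total output Q = 53, so price P = 234 - 2·53 = 128.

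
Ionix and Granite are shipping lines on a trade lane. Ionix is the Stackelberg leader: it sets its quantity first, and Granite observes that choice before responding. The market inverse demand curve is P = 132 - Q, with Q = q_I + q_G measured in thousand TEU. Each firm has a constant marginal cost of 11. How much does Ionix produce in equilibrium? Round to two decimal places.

60.50

Solve by backward induction. Given q_I, the follower Granite maximises π_G = (132 - q_I - q_G)q_G - 11q_G.
∂π_G/∂q_G = 121 - q_I - 2q_G = 0 gives the reaction function q_G = (121 - q_I)/2.
Ionix substitutes q_G(q_I) into its own profit: π_I = q_I(132 - q_I - (121 - q_I)/2) - 11q_I = (143/2 - (1/2)q_I)q_I - 11q_I.
Leader FOC: 121/2 - q_I = 0, so q_I = 121/2.
Then q_G = (121 - 121/2)/2 = 121/4.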